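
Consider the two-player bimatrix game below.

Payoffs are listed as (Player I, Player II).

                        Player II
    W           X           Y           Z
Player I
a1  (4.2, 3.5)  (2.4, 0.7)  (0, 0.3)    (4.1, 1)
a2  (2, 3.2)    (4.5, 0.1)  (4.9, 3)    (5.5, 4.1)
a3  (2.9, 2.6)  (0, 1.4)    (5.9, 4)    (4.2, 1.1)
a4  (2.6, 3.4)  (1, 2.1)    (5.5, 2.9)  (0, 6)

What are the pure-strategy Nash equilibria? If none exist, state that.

(a1, W) and (a2, Z) and (a3, Y)

Player I against W: payoffs 4.2, 2, 2.9, 2.6 → best response a1.
Player I against X: payoffs 2.4, 4.5, 0, 1 → best response a2.
Player I against Y: payoffs 0, 4.9, 5.9, 5.5 → best response a3.
Player I against Z: payoffs 4.1, 5.5, 4.2, 0 → best response a2.
Player II against a1: payoffs 3.5, 0.7, 0.3, 1 → best response W.
Player II against a2: payoffs 3.2, 0.1, 3, 4.1 → best response Z.
Player II against a3: payoffs 2.6, 1.4, 4, 1.1 → best response Y.
Player II against a4: payoffs 3.4, 2.1, 2.9, 6 → best response Z.
Mutual best responses: (a1, W); (a2, Z); (a3, Y).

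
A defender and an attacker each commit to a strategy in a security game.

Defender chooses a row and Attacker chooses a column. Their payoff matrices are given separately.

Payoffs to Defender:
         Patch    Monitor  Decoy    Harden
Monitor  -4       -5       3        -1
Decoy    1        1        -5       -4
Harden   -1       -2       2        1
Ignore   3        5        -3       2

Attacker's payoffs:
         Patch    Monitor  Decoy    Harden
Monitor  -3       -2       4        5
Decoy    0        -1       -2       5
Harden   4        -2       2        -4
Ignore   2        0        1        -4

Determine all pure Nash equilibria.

Pure NE: (Ignore, Patch)

(Monitor, Patch): Defender can switch to Decoy (-4 → 1). Not NE.
(Monitor, Monitor): Defender can switch to Decoy (-5 → 1). Not NE.
(Monitor, Decoy): Attacker can switch to Harden (4 → 5). Not NE.
(Monitor, Harden): Defender can switch to Harden (-1 → 1). Not NE.
(Decoy, Patch): Defender can switch to Ignore (1 → 3). Not NE.
(Decoy, Monitor): Defender can switch to Ignore (1 → 5). Not NE.
(Decoy, Decoy): Defender can switch to Monitor (-5 → 3). Not NE.
(Decoy, Harden): Defender can switch to Monitor (-4 → -1). Not NE.
(Ignore, Patch): Defender gets 3, best alternative 1; Attacker gets 2, best alternative 1. No profitable deviation — NE.
(The remaining 7 profiles each have a profitable deviation by the same check.)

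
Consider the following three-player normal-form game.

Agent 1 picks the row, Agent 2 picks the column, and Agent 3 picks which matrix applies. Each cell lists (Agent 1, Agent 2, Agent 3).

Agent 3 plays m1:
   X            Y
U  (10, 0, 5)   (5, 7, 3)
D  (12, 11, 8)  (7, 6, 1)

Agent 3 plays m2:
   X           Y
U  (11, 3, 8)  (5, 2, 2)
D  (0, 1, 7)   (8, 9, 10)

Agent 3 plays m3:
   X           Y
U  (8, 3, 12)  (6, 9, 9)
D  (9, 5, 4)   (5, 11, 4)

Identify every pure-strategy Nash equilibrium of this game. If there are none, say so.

Agent 1 against (X, m1): payoffs 10, 12 → best response D.
Agent 1 against (X, m2): payoffs 11, 0 → best response U.
Agent 1 against (X, m3): payoffs 8, 9 → best response D.
Agent 1 against (Y, m1): payoffs 5, 7 → best response D.
Agent 1 against (Y, m2): payoffs 5, 8 → best response D.
Agent 1 against (Y, m3): payoffs 6, 5 → best response U.
Agent 2 against (U, m1): payoffs 0, 7 → best response Y.
Agent 2 against (U, m2): payoffs 3, 2 → best response X.
Agent 2 against (U, m3): payoffs 3, 9 → best response Y.
Agent 2 against (D, m1): payoffs 11, 6 → best response X.
Agent 2 against (D, m2): payoffs 1, 9 → best response Y.
Agent 2 against (D, m3): payoffs 5, 11 → best response Y.
Agent 3 against (U, X): payoffs 5, 8, 12 → best response m3.
Agent 3 against (U, Y): payoffs 3, 2, 9 → best response m3.
Agent 3 against (D, X): payoffs 8, 7, 4 → best response m1.
Agent 3 against (D, Y): payoffs 1, 10, 4 → best response m2.
Mutual best responses: (U, Y, m3); (D, X, m1); (D, Y, m2).

(U, Y, m3), (D, X, m1), (D, Y, m2)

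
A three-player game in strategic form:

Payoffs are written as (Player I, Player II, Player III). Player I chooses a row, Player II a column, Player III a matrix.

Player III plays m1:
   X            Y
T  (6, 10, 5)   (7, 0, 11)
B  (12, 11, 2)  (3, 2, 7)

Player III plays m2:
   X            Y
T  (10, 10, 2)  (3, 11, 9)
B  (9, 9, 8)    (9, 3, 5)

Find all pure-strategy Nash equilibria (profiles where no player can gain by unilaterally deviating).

none

For each strategy profile, look for a profitable unilateral deviation.
(T, X, m1): Player I can switch to B (6 → 12). Not NE.
(T, X, m2): Player II can switch to Y (10 → 11). Not NE.
(T, Y, m1): Player II can switch to X (0 → 10). Not NE.
(T, Y, m2): Player I can switch to B (3 → 9). Not NE.
(B, X, m1): Player III can switch to m2 (2 → 8). Not NE.
(B, X, m2): Player I can switch to T (9 → 10). Not NE.
(The remaining 2 profiles each have a profitable deviation by the same check.)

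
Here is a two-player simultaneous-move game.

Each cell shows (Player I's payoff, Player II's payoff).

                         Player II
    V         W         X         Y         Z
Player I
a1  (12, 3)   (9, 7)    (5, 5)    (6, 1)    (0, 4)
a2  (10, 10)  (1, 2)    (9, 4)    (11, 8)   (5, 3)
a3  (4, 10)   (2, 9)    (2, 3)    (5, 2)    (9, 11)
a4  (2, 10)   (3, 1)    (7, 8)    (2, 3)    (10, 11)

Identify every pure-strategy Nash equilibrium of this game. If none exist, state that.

Pure-strategy Nash equilibria: (a1, W); (a4, Z)

(a1, V): Player II can switch to W (3 → 7). Not NE.
(a1, W): Player I gets 9, best alternative 3; Player II gets 7, best alternative 5. No profitable deviation — NE.
(a1, X): Player I can switch to a2 (5 → 9). Not NE.
(a1, Y): Player I can switch to a2 (6 → 11). Not NE.
(a1, Z): Player I can switch to a2 (0 → 5). Not NE.
(a2, V): Player I can switch to a1 (10 → 12). Not NE.
(a2, W): Player I can switch to a1 (1 → 9). Not NE.
(a4, Z): Player I gets 10, best alternative 9; Player II gets 11, best alternative 10. No profitable deviation — NE.
(The remaining 12 profiles each have a profitable deviation by the same check.)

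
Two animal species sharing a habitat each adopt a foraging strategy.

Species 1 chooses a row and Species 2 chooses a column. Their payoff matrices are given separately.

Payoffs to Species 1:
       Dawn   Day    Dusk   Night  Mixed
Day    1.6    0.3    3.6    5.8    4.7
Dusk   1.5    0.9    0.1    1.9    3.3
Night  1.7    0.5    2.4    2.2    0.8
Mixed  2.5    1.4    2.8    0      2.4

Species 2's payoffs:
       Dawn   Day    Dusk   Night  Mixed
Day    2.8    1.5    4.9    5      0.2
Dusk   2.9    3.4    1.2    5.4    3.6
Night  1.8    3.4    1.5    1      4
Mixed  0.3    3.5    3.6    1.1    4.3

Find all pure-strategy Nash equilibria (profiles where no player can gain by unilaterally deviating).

The unique pure-strategy Nash equilibrium is (Day, Night).

Species 1 against Dawn: payoffs 1.6, 1.5, 1.7, 2.5 → best response Mixed.
Species 1 against Day: payoffs 0.3, 0.9, 0.5, 1.4 → best response Mixed.
Species 1 against Dusk: payoffs 3.6, 0.1, 2.4, 2.8 → best response Day.
Species 1 against Night: payoffs 5.8, 1.9, 2.2, 0 → best response Day.
Species 1 against Mixed: payoffs 4.7, 3.3, 0.8, 2.4 → best response Day.
Species 2 against Day: payoffs 2.8, 1.5, 4.9, 5, 0.2 → best response Night.
Species 2 against Dusk: payoffs 2.9, 3.4, 1.2, 5.4, 3.6 → best response Night.
Species 2 against Night: payoffs 1.8, 3.4, 1.5, 1, 4 → best response Mixed.
Species 2 against Mixed: payoffs 0.3, 3.5, 3.6, 1.1, 4.3 → best response Mixed.
Mutual best responses: (Day, Night).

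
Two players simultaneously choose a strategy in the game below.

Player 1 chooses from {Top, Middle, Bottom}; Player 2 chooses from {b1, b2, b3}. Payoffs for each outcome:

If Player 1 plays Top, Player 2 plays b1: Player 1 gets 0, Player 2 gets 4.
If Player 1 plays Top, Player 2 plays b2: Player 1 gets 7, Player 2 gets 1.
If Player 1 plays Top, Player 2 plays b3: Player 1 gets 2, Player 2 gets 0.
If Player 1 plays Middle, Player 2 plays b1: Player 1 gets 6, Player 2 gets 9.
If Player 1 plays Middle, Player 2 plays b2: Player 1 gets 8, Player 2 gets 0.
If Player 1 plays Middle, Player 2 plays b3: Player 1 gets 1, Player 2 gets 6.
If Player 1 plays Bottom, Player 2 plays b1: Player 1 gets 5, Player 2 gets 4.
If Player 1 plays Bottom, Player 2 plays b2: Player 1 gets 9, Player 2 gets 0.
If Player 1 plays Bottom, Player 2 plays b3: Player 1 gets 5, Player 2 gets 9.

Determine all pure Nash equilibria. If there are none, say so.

Player 1 against b1: payoffs 0, 6, 5 → best response Middle.
Player 1 against b2: payoffs 7, 8, 9 → best response Bottom.
Player 1 against b3: payoffs 2, 1, 5 → best response Bottom.
Player 2 against Top: payoffs 4, 1, 0 → best response b1.
Player 2 against Middle: payoffs 9, 0, 6 → best response b1.
Player 2 against Bottom: payoffs 4, 0, 9 → best response b3.
Mutual best responses: (Middle, b1); (Bottom, b3).

(Middle, b1) and (Bottom, b3)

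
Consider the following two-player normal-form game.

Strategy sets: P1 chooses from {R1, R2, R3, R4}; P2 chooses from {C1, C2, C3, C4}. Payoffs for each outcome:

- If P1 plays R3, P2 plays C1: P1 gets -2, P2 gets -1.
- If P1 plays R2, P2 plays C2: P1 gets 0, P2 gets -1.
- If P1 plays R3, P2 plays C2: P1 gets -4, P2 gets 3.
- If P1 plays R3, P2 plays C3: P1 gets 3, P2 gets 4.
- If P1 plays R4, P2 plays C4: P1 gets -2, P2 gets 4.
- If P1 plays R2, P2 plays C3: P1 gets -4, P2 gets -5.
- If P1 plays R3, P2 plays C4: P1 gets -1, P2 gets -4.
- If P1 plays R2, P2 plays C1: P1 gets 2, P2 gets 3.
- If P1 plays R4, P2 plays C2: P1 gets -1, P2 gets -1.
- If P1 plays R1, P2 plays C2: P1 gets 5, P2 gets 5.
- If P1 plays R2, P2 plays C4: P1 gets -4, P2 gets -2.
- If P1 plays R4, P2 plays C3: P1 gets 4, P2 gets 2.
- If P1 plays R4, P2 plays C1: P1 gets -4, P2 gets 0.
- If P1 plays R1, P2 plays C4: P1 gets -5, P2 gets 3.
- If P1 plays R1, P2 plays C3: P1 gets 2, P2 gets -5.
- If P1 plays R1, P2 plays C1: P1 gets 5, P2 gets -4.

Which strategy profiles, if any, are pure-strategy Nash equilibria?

(R1, C1): P2 can switch to C2 (-4 → 5). Not NE.
(R1, C2): P1 gets 5, best alternative 0; P2 gets 5, best alternative 3. No profitable deviation — NE.
(R1, C3): P1 can switch to R3 (2 → 3). Not NE.
(R1, C4): P1 can switch to R2 (-5 → -4). Not NE.
(R2, C1): P1 can switch to R1 (2 → 5). Not NE.
(R2, C2): P1 can switch to R1 (0 → 5). Not NE.
(R2, C3): P1 can switch to R1 (-4 → 2). Not NE.
(R2, C4): P1 can switch to R3 (-4 → -1). Not NE.
(R3, C1): P1 can switch to R1 (-2 → 5). Not NE.
(R3, C2): P1 can switch to R1 (-4 → 5). Not NE.
(R3, C3): P1 can switch to R4 (3 → 4). Not NE.
(R3, C4): P2 can switch to C1 (-4 → -1). Not NE.
(R4, C1): P1 can switch to R1 (-4 → 5). Not NE.
(The remaining 3 profiles each have a profitable deviation by the same check.)

The unique pure-strategy Nash equilibrium is (R1, C2).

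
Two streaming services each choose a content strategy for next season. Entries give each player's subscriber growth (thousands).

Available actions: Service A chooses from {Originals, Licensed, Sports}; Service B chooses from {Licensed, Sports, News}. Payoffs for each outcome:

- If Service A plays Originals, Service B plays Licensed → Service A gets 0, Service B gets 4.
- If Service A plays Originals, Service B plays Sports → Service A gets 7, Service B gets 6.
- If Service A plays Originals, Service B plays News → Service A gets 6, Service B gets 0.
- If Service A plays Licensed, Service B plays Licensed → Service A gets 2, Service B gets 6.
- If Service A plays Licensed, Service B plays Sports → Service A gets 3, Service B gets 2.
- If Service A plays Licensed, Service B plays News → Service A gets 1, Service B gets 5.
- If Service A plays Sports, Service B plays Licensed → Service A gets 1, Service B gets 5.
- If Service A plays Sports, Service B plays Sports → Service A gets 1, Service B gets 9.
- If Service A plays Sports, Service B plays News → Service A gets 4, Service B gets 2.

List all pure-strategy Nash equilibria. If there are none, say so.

Service A against Licensed: payoffs 0, 2, 1 → best response Licensed.
Service A against Sports: payoffs 7, 3, 1 → best response Originals.
Service A against News: payoffs 6, 1, 4 → best response Originals.
Service B against Originals: payoffs 4, 6, 0 → best response Sports.
Service B against Licensed: payoffs 6, 2, 5 → best response Licensed.
Service B against Sports: payoffs 5, 9, 2 → best response Sports.
Mutual best responses: (Originals, Sports); (Licensed, Licensed).

The pure Nash equilibria are (Originals, Sports), (Licensed, Licensed).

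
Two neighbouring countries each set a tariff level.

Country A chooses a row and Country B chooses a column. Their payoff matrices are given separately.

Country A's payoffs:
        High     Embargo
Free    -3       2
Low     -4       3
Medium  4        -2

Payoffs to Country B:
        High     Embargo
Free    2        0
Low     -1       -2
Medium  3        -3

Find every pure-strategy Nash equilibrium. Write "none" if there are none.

(Free, High): Country A can switch to Medium (-3 → 4). Not NE.
(Free, Embargo): Country A can switch to Low (2 → 3). Not NE.
(Low, High): Country A can switch to Free (-4 → -3). Not NE.
(Low, Embargo): Country B can switch to High (-2 → -1). Not NE.
(Medium, High): Country A gets 4, best alternative -3; Country B gets 3, best alternative -3. No profitable deviation — NE.
(Medium, Embargo): Country A can switch to Free (-2 → 2). Not NE.

The unique pure-strategy Nash equilibrium is (Medium, High).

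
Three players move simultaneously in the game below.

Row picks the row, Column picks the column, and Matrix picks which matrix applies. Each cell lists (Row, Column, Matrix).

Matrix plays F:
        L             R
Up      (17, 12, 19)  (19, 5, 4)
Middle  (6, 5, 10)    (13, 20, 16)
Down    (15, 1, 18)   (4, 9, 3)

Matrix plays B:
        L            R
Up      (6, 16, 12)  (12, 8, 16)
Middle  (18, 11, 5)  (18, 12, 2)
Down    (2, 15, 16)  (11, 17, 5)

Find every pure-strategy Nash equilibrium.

(Up, L, F)

Row against (L, F): payoffs 17, 6, 15 → best response Up.
Row against (L, B): payoffs 6, 18, 2 → best response Middle.
Row against (R, F): payoffs 19, 13, 4 → best response Up.
Row against (R, B): payoffs 12, 18, 11 → best response Middle.
Column against (Up, F): payoffs 12, 5 → best response L.
Column against (Up, B): payoffs 16, 8 → best response L.
Column against (Middle, F): payoffs 5, 20 → best response R.
Column against (Middle, B): payoffs 11, 12 → best response R.
Column against (Down, F): payoffs 1, 9 → best response R.
Column against (Down, B): payoffs 15, 17 → best response R.
Matrix against (Up, L): payoffs 19, 12 → best response F.
Matrix against (Up, R): payoffs 4, 16 → best response B.
Matrix against (Middle, L): payoffs 10, 5 → best response F.
Matrix against (Middle, R): payoffs 16, 2 → best response F.
Matrix against (Down, L): payoffs 18, 16 → best response F.
Matrix against (Down, R): payoffs 3, 5 → best response B.
Mutual best responses: (Up, L, F).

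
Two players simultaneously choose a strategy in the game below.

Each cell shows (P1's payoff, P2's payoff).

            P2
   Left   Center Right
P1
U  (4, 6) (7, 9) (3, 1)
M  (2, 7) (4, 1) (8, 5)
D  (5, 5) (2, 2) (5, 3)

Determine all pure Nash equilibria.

For each strategy profile, look for a profitable unilateral deviation.
(U, Left): P1 can switch to D (4 → 5). Not NE.
(U, Center): P1 gets 7, best alternative 4; P2 gets 9, best alternative 6. No profitable deviation — NE.
(U, Right): P1 can switch to M (3 → 8). Not NE.
(M, Left): P1 can switch to U (2 → 4). Not NE.
(M, Center): P1 can switch to U (4 → 7). Not NE.
(M, Right): P2 can switch to Left (5 → 7). Not NE.
(D, Left): P1 gets 5, best alternative 4; P2 gets 5, best alternative 3. No profitable deviation — NE.
(D, Center): P1 can switch to U (2 → 7). Not NE.
(D, Right): P1 can switch to M (5 → 8). Not NE.

The pure Nash equilibria are (U, Center), (D, Left).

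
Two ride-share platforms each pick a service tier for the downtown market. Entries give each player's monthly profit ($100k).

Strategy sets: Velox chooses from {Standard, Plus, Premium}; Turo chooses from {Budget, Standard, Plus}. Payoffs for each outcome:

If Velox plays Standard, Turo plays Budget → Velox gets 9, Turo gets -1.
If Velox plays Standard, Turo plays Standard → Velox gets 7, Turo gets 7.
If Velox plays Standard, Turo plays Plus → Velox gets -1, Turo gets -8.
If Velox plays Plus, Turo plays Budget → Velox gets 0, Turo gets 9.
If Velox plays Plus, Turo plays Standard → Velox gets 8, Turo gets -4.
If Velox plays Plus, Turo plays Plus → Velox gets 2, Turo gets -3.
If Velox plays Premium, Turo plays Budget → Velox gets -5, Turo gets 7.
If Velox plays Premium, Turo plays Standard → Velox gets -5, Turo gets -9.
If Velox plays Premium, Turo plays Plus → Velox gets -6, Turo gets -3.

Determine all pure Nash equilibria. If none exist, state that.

No pure-strategy Nash equilibrium.

Velox against Budget: payoffs 9, 0, -5 → best response Standard.
Velox against Standard: payoffs 7, 8, -5 → best response Plus.
Velox against Plus: payoffs -1, 2, -6 → best response Plus.
Turo against Standard: payoffs -1, 7, -8 → best response Standard.
Turo against Plus: payoffs 9, -4, -3 → best response Budget.
Turo against Premium: payoffs 7, -9, -3 → best response Budget.
No profile is a mutual best response for all players.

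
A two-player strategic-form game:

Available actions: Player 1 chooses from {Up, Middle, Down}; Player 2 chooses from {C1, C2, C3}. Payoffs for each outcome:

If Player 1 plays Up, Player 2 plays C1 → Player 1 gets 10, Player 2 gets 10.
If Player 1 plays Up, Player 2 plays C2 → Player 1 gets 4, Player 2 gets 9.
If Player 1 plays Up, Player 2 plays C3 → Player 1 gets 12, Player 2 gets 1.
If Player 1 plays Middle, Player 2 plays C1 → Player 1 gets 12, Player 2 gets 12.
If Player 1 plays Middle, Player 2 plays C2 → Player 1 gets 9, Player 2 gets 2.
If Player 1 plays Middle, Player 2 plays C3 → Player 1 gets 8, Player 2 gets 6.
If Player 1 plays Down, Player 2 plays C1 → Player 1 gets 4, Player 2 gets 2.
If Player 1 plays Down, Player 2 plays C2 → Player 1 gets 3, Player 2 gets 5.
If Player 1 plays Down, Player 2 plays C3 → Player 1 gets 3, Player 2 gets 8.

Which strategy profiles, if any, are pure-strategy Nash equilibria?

Mark each player's best response to every combination of opponents' strategies; a profile where every player is best-responding is a pure Nash equilibrium.
Player 1 against C1: payoffs 10, 12, 4 → best response Middle.
Player 1 against C2: payoffs 4, 9, 3 → best response Middle.
Player 1 against C3: payoffs 12, 8, 3 → best response Up.
Player 2 against Up: payoffs 10, 9, 1 → best response C1.
Player 2 against Middle: payoffs 12, 2, 6 → best response C1.
Player 2 against Down: payoffs 2, 5, 8 → best response C3.
Mutual best responses: (Middle, C1).

(Middle, C1)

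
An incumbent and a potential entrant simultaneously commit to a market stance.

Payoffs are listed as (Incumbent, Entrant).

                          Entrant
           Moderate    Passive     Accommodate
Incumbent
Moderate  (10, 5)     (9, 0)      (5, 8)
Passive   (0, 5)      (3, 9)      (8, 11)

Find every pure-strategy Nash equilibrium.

For each player, find the best response to each opponent profile; mutual best responses are the pure NE.
Incumbent against Moderate: payoffs 10, 0 → best response Moderate.
Incumbent against Passive: payoffs 9, 3 → best response Moderate.
Incumbent against Accommodate: payoffs 5, 8 → best response Passive.
Entrant against Moderate: payoffs 5, 0, 8 → best response Accommodate.
Entrant against Passive: payoffs 5, 9, 11 → best response Accommodate.
Mutual best responses: (Passive, Accommodate).

The unique pure-strategy Nash equilibrium is (Passive, Accommodate).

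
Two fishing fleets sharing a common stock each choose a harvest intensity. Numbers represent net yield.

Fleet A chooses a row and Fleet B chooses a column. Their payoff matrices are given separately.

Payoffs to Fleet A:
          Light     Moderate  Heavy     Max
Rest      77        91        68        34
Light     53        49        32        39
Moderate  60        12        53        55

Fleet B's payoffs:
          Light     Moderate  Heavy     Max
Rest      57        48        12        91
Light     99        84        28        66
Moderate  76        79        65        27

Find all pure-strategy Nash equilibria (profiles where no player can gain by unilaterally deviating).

none

(Rest, Light): Fleet B can switch to Max (57 → 91). Not NE.
(Rest, Moderate): Fleet B can switch to Light (48 → 57). Not NE.
(Rest, Heavy): Fleet B can switch to Light (12 → 57). Not NE.
(Rest, Max): Fleet A can switch to Light (34 → 39). Not NE.
(Light, Light): Fleet A can switch to Rest (53 → 77). Not NE.
(Light, Moderate): Fleet A can switch to Rest (49 → 91). Not NE.
(Light, Heavy): Fleet A can switch to Rest (32 → 68). Not NE.
(Light, Max): Fleet A can switch to Moderate (39 → 55). Not NE.
(Moderate, Light): Fleet A can switch to Rest (60 → 77). Not NE.
(Moderate, Moderate): Fleet A can switch to Rest (12 → 91). Not NE.
(Moderate, Heavy): Fleet A can switch to Rest (53 → 68). Not NE.
(Moderate, Max): Fleet B can switch to Light (27 → 76). Not NE.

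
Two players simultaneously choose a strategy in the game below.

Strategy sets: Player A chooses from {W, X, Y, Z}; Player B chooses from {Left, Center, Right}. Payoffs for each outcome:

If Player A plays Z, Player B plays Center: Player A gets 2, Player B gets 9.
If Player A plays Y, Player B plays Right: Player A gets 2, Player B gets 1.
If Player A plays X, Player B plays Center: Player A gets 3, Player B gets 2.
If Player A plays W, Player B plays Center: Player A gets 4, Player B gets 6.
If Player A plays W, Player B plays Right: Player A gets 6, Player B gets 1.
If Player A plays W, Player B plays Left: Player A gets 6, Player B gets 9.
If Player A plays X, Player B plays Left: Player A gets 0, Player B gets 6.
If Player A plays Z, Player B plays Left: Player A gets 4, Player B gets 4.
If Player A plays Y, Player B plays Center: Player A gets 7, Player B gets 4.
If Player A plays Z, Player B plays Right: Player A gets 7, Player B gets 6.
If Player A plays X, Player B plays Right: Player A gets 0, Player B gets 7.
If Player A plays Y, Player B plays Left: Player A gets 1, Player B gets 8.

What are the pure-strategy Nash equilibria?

The unique pure-strategy Nash equilibrium is (W, Left).

(W, Left): Player A gets 6, best alternative 4; Player B gets 9, best alternative 6. No profitable deviation — NE.
(W, Center): Player A can switch to Y (4 → 7). Not NE.
(W, Right): Player A can switch to Z (6 → 7). Not NE.
(X, Left): Player A can switch to W (0 → 6). Not NE.
(X, Center): Player A can switch to W (3 → 4). Not NE.
(X, Right): Player A can switch to W (0 → 6). Not NE.
(Y, Left): Player A can switch to W (1 → 6). Not NE.
(Y, Center): Player B can switch to Left (4 → 8). Not NE.
(Y, Right): Player A can switch to W (2 → 6). Not NE.
(Z, Left): Player A can switch to W (4 → 6). Not NE.
(Z, Center): Player A can switch to W (2 → 4). Not NE.
(The remaining 1 profile has a profitable deviation by the same check.)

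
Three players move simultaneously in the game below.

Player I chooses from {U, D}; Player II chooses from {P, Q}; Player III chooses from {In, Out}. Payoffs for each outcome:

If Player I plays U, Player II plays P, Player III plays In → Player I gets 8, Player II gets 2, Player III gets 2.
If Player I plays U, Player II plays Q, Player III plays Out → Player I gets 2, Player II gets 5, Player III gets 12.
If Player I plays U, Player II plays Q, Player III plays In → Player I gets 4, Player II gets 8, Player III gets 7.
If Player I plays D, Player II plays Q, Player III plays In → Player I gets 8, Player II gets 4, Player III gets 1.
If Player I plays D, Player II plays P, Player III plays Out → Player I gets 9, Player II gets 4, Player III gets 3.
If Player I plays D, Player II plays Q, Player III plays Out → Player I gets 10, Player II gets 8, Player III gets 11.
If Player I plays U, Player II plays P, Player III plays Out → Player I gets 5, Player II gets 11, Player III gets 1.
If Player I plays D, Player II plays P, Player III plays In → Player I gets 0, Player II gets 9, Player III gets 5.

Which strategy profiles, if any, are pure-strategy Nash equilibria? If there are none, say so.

Player I against (P, In): payoffs 8, 0 → best response U.
Player I against (P, Out): payoffs 5, 9 → best response D.
Player I against (Q, In): payoffs 4, 8 → best response D.
Player I against (Q, Out): payoffs 2, 10 → best response D.
Player II against (U, In): payoffs 2, 8 → best response Q.
Player II against (U, Out): payoffs 11, 5 → best response P.
Player II against (D, In): payoffs 9, 4 → best response P.
Player II against (D, Out): payoffs 4, 8 → best response Q.
Player III against (U, P): payoffs 2, 1 → best response In.
Player III against (U, Q): payoffs 7, 12 → best response Out.
Player III against (D, P): payoffs 5, 3 → best response In.
Player III against (D, Q): payoffs 1, 11 → best response Out.
Mutual best responses: (D, Q, Out).

(D, Q, Out)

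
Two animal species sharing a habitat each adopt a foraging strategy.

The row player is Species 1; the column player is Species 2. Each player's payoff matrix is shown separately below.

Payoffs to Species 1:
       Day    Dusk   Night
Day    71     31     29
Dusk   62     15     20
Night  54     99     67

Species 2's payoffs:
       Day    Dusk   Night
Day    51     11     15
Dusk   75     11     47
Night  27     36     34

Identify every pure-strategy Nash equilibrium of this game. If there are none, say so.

Species 1 against Day: payoffs 71, 62, 54 → best response Day.
Species 1 against Dusk: payoffs 31, 15, 99 → best response Night.
Species 1 against Night: payoffs 29, 20, 67 → best response Night.
Species 2 against Day: payoffs 51, 11, 15 → best response Day.
Species 2 against Dusk: payoffs 75, 11, 47 → best response Day.
Species 2 against Night: payoffs 27, 36, 34 → best response Dusk.
Mutual best responses: (Day, Day); (Night, Dusk).

Pure-strategy Nash equilibria: (Day, Day) and (Night, Dusk)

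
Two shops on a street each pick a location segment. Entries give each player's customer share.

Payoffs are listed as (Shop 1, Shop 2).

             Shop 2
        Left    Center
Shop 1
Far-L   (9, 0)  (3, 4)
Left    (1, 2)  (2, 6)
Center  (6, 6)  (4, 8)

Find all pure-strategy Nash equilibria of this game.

(Far-L, Left): Shop 2 can switch to Center (0 → 4). Not NE.
(Far-L, Center): Shop 1 can switch to Center (3 → 4). Not NE.
(Left, Left): Shop 1 can switch to Far-L (1 → 9). Not NE.
(Left, Center): Shop 1 can switch to Far-L (2 → 3). Not NE.
(Center, Left): Shop 1 can switch to Far-L (6 → 9). Not NE.
(Center, Center): Shop 1 gets 4, best alternative 3; Shop 2 gets 8, best alternative 6. No profitable deviation — NE.

The unique pure-strategy Nash equilibrium is (Center, Center).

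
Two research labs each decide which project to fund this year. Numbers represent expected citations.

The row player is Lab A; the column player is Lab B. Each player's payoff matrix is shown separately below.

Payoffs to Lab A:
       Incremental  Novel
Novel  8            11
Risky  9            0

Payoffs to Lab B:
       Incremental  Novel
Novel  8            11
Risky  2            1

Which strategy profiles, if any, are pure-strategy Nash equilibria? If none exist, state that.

(Novel, Novel); (Risky, Incremental)

For each strategy profile, look for a profitable unilateral deviation.
(Novel, Incremental): Lab A can switch to Risky (8 → 9). Not NE.
(Novel, Novel): Lab A gets 11, best alternative 0; Lab B gets 11, best alternative 8. No profitable deviation — NE.
(Risky, Incremental): Lab A gets 9, best alternative 8; Lab B gets 2, best alternative 1. No profitable deviation — NE.
(Risky, Novel): Lab A can switch to Novel (0 → 11). Not NE.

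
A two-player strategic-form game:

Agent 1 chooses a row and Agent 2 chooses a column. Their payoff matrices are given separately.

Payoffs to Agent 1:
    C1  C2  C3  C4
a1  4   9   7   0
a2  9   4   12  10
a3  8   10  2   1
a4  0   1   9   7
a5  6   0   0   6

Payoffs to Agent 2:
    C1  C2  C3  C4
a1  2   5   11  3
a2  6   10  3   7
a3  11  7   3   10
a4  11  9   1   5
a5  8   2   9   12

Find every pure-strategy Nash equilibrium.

Agent 1 against C1: payoffs 4, 9, 8, 0, 6 → best response a2.
Agent 1 against C2: payoffs 9, 4, 10, 1, 0 → best response a3.
Agent 1 against C3: payoffs 7, 12, 2, 9, 0 → best response a2.
Agent 1 against C4: payoffs 0, 10, 1, 7, 6 → best response a2.
Agent 2 against a1: payoffs 2, 5, 11, 3 → best response C3.
Agent 2 against a2: payoffs 6, 10, 3, 7 → best response C2.
Agent 2 against a3: payoffs 11, 7, 3, 10 → best response C1.
Agent 2 against a4: payoffs 11, 9, 1, 5 → best response C1.
Agent 2 against a5: payoffs 8, 2, 9, 12 → best response C4.
No profile is a mutual best response for all players.

No pure-strategy Nash equilibrium.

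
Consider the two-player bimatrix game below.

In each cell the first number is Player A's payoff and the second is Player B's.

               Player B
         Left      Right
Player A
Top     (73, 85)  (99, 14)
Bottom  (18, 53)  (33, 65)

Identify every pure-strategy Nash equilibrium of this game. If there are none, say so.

Pure NE: (Top, Left)

Player A against Left: payoffs 73, 18 → best response Top.
Player A against Right: payoffs 99, 33 → best response Top.
Player B against Top: payoffs 85, 14 → best response Left.
Player B against Bottom: payoffs 53, 65 → best response Right.
Mutual best responses: (Top, Left).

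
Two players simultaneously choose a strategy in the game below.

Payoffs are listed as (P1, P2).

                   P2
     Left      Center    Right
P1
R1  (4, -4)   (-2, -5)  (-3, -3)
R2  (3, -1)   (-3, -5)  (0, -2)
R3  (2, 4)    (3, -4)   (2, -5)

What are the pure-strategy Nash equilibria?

none

(R1, Left): P2 can switch to Right (-4 → -3). Not NE.
(R1, Center): P1 can switch to R3 (-2 → 3). Not NE.
(R1, Right): P1 can switch to R2 (-3 → 0). Not NE.
(R2, Left): P1 can switch to R1 (3 → 4). Not NE.
(R2, Center): P1 can switch to R1 (-3 → -2). Not NE.
(R2, Right): P1 can switch to R3 (0 → 2). Not NE.
(R3, Left): P1 can switch to R1 (2 → 4). Not NE.
(R3, Center): P2 can switch to Left (-4 → 4). Not NE.
(The remaining 1 profile has a profitable deviation by the same check.)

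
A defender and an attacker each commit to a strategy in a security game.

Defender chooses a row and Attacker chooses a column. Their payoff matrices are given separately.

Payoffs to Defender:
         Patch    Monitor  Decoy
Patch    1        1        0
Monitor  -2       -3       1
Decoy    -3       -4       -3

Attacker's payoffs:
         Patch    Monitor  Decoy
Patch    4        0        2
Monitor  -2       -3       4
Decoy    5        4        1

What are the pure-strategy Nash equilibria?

Pure-strategy Nash equilibria: (Patch, Patch); (Monitor, Decoy)

Mark each player's best response to every combination of opponents' strategies; a profile where every player is best-responding is a pure Nash equilibrium.
Defender against Patch: payoffs 1, -2, -3 → best response Patch.
Defender against Monitor: payoffs 1, -3, -4 → best response Patch.
Defender against Decoy: payoffs 0, 1, -3 → best response Monitor.
Attacker against Patch: payoffs 4, 0, 2 → best response Patch.
Attacker against Monitor: payoffs -2, -3, 4 → best response Decoy.
Attacker against Decoy: payoffs 5, 4, 1 → best response Patch.
Mutual best responses: (Patch, Patch); (Monitor, Decoy).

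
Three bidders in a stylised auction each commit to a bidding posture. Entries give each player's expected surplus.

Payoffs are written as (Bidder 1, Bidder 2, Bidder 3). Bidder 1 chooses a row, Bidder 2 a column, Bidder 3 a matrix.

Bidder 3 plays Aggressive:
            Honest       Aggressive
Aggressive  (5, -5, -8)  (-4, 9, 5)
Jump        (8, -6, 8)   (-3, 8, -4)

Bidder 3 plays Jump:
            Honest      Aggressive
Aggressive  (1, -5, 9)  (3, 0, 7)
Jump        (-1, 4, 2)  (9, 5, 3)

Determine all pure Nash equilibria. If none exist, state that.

The unique pure-strategy Nash equilibrium is (Jump, Aggressive, Jump).

(Aggressive, Honest, Aggressive): Bidder 1 can switch to Jump (5 → 8). Not NE.
(Aggressive, Honest, Jump): Bidder 2 can switch to Aggressive (-5 → 0). Not NE.
(Aggressive, Aggressive, Aggressive): Bidder 1 can switch to Jump (-4 → -3). Not NE.
(Aggressive, Aggressive, Jump): Bidder 1 can switch to Jump (3 → 9). Not NE.
(Jump, Honest, Aggressive): Bidder 2 can switch to Aggressive (-6 → 8). Not NE.
(Jump, Honest, Jump): Bidder 1 can switch to Aggressive (-1 → 1). Not NE.
(Jump, Aggressive, Jump): Bidder 1 gets 9, best alternative 3; Bidder 2 gets 5, best alternative 4; Bidder 3 gets 3, best alternative -4. No profitable deviation — NE.
(The remaining 1 profile has a profitable deviation by the same check.)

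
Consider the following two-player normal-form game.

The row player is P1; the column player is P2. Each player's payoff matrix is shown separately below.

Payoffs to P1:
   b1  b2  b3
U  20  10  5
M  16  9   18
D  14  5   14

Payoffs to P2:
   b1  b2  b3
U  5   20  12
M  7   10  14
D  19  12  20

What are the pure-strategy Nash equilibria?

Pure-strategy Nash equilibria: (U, b2), (M, b3)

P1 against b1: payoffs 20, 16, 14 → best response U.
P1 against b2: payoffs 10, 9, 5 → best response U.
P1 against b3: payoffs 5, 18, 14 → best response M.
P2 against U: payoffs 5, 20, 12 → best response b2.
P2 against M: payoffs 7, 10, 14 → best response b3.
P2 against D: payoffs 19, 12, 20 → best response b3.
Mutual best responses: (U, b2); (M, b3).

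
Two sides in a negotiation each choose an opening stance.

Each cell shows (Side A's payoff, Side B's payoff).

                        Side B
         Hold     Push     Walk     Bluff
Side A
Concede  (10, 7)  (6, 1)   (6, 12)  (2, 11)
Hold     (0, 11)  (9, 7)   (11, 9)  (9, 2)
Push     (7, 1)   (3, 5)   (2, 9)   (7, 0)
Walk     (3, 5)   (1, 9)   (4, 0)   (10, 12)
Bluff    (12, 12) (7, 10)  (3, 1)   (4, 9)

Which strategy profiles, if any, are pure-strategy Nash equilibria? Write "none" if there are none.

(Concede, Hold): Side A can switch to Bluff (10 → 12). Not NE.
(Concede, Push): Side A can switch to Hold (6 → 9). Not NE.
(Concede, Walk): Side A can switch to Hold (6 → 11). Not NE.
(Concede, Bluff): Side A can switch to Hold (2 → 9). Not NE.
(Hold, Hold): Side A can switch to Concede (0 → 10). Not NE.
(Hold, Push): Side B can switch to Hold (7 → 11). Not NE.
(Hold, Walk): Side B can switch to Hold (9 → 11). Not NE.
(Hold, Bluff): Side A can switch to Walk (9 → 10). Not NE.
(Push, Hold): Side A can switch to Concede (7 → 10). Not NE.
(Push, Push): Side A can switch to Concede (3 → 6). Not NE.
(Walk, Bluff): Side A gets 10, best alternative 9; Side B gets 12, best alternative 9. No profitable deviation — NE.
(Bluff, Hold): Side A gets 12, best alternative 10; Side B gets 12, best alternative 10. No profitable deviation — NE.
(The remaining 8 profiles each have a profitable deviation by the same check.)

Pure-strategy Nash equilibria: (Walk, Bluff); (Bluff, Hold)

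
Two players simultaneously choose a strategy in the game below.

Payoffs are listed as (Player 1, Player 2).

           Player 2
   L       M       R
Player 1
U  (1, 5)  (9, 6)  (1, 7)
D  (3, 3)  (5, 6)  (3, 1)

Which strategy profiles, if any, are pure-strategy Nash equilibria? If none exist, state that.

This game has no pure Nash equilibrium.

For each strategy profile, look for a profitable unilateral deviation.
(U, L): Player 1 can switch to D (1 → 3). Not NE.
(U, M): Player 2 can switch to R (6 → 7). Not NE.
(U, R): Player 1 can switch to D (1 → 3). Not NE.
(D, L): Player 2 can switch to M (3 → 6). Not NE.
(D, M): Player 1 can switch to U (5 → 9). Not NE.
(D, R): Player 2 can switch to L (1 → 3). Not NE.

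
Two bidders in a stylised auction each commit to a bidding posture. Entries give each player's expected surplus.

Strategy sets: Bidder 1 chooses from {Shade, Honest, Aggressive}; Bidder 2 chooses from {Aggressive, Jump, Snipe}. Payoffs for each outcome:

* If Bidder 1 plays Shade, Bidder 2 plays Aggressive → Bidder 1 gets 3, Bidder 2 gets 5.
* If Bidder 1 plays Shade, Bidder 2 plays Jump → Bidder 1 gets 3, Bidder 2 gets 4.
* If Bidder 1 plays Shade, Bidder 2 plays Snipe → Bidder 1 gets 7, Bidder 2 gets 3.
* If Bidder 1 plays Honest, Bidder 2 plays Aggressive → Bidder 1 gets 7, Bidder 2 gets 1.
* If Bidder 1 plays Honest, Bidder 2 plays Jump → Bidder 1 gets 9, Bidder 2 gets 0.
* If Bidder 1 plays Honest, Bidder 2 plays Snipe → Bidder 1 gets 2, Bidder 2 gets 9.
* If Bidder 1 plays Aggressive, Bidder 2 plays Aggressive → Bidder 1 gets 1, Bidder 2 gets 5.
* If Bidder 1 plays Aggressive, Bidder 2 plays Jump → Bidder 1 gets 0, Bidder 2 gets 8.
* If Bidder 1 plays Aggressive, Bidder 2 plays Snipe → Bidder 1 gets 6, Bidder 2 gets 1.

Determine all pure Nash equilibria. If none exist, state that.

Bidder 1 against Aggressive: payoffs 3, 7, 1 → best response Honest.
Bidder 1 against Jump: payoffs 3, 9, 0 → best response Honest.
Bidder 1 against Snipe: payoffs 7, 2, 6 → best response Shade.
Bidder 2 against Shade: payoffs 5, 4, 3 → best response Aggressive.
Bidder 2 against Honest: payoffs 1, 0, 9 → best response Snipe.
Bidder 2 against Aggressive: payoffs 5, 8, 1 → best response Jump.
No profile is a mutual best response for all players.

This game has no pure Nash equilibrium.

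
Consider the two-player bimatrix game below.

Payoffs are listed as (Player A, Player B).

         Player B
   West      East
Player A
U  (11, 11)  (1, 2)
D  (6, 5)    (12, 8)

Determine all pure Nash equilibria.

For each strategy profile, look for a profitable unilateral deviation.
(U, West): Player A gets 11, best alternative 6; Player B gets 11, best alternative 2. No profitable deviation — NE.
(U, East): Player A can switch to D (1 → 12). Not NE.
(D, West): Player A can switch to U (6 → 11). Not NE.
(D, East): Player A gets 12, best alternative 1; Player B gets 8, best alternative 5. No profitable deviation — NE.

The pure Nash equilibria are (U, West); (D, East).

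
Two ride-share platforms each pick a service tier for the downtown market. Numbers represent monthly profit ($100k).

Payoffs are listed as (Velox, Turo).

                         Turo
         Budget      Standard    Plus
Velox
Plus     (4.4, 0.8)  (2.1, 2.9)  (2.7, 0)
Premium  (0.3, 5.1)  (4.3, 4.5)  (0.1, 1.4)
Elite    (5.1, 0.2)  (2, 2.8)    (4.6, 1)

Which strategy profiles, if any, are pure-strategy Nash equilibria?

For each player, find the best response to each opponent profile; mutual best responses are the pure NE.
Velox against Budget: payoffs 4.4, 0.3, 5.1 → best response Elite.
Velox against Standard: payoffs 2.1, 4.3, 2 → best response Premium.
Velox against Plus: payoffs 2.7, 0.1, 4.6 → best response Elite.
Turo against Plus: payoffs 0.8, 2.9, 0 → best response Standard.
Turo against Premium: payoffs 5.1, 4.5, 1.4 → best response Budget.
Turo against Elite: payoffs 0.2, 2.8, 1 → best response Standard.
No profile is a mutual best response for all players.

There is no pure-strategy Nash equilibrium.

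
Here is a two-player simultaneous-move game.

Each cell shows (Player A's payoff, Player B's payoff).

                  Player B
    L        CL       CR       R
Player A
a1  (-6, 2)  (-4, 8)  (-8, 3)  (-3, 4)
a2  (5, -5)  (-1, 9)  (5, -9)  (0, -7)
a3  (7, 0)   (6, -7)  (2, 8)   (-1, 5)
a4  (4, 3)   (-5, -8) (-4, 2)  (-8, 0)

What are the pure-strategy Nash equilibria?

(a1, L): Player A can switch to a2 (-6 → 5). Not NE.
(a1, CL): Player A can switch to a2 (-4 → -1). Not NE.
(a1, CR): Player A can switch to a2 (-8 → 5). Not NE.
(a1, R): Player A can switch to a2 (-3 → 0). Not NE.
(a2, L): Player A can switch to a3 (5 → 7). Not NE.
(a2, CL): Player A can switch to a3 (-1 → 6). Not NE.
(a2, CR): Player B can switch to L (-9 → -5). Not NE.
(a2, R): Player B can switch to L (-7 → -5). Not NE.
(a3, L): Player B can switch to CR (0 → 8). Not NE.
(a3, CL): Player B can switch to L (-7 → 0). Not NE.
(The remaining 6 profiles each have a profitable deviation by the same check.)

none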